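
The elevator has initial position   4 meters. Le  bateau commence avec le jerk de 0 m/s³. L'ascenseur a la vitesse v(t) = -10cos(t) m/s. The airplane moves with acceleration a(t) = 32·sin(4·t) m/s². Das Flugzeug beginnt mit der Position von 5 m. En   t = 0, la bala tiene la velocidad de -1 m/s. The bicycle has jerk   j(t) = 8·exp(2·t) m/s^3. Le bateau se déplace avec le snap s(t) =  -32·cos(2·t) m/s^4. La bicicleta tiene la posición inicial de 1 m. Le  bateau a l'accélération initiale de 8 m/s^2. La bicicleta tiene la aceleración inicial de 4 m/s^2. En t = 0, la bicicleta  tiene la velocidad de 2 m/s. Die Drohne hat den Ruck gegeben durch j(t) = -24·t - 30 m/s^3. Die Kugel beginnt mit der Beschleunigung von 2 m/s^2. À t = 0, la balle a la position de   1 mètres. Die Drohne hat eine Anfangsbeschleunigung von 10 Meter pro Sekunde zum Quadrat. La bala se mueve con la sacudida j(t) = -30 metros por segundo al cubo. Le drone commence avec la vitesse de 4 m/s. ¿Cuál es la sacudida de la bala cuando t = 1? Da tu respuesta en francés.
En utilisant j(t) = -30 et en substituant t = 1, nous trouvons j = -30.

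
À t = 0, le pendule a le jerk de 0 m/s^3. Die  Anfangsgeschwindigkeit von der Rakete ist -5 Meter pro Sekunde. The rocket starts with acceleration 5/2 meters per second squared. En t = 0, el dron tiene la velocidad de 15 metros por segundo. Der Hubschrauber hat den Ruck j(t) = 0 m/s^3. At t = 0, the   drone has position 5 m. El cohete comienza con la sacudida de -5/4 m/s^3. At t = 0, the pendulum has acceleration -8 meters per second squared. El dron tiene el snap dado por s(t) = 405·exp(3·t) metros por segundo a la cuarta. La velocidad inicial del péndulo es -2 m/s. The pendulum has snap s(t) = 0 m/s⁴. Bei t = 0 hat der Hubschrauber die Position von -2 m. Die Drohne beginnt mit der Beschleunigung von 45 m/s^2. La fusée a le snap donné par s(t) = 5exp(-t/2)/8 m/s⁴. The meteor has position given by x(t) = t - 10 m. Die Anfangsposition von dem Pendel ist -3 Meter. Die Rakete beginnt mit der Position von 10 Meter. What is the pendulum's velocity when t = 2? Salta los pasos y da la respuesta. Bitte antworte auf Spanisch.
La velocidad en t = 2 es v = -18.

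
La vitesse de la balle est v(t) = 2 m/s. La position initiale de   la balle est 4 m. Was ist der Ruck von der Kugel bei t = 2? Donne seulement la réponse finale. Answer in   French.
j(2) = 0.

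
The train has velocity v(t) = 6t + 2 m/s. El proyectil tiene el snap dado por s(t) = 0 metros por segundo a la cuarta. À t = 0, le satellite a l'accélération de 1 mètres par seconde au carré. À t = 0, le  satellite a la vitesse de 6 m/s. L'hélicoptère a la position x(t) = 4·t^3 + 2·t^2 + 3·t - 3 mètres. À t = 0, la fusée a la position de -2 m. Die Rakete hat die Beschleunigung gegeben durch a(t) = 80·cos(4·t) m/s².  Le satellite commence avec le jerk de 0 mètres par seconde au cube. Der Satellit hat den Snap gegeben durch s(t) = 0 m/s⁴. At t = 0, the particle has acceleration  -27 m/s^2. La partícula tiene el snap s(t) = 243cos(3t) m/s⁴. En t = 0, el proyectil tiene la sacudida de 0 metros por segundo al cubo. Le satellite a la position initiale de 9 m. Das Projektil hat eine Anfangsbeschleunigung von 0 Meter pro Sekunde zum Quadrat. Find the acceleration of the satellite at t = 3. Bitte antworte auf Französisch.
Pour résoudre ceci, nous devons prendre 2 intégrales de notre équation du snap s(t) = 0. En intégrant le snap et en utilisant la condition initiale j(0) = 0, nous obtenons j(t) = 0. La primitive du jerk est l'accélération. En utilisant a(0) = 1, nous obtenons a(t) = 1. En utilisant a(t) = 1 et en substituant t = 3, nous trouvons a = 1.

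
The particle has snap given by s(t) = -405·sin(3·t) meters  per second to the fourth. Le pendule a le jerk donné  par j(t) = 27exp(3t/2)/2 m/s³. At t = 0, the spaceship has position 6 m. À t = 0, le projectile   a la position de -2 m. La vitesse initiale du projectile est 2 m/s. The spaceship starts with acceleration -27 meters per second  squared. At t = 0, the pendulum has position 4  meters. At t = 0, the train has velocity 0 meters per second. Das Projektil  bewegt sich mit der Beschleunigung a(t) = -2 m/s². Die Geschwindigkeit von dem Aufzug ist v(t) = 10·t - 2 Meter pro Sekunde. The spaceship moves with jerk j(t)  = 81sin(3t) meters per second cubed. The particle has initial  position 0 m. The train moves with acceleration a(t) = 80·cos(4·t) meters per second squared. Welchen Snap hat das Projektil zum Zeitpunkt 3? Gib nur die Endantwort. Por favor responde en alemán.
Der Snap bei t = 3 ist s = 0.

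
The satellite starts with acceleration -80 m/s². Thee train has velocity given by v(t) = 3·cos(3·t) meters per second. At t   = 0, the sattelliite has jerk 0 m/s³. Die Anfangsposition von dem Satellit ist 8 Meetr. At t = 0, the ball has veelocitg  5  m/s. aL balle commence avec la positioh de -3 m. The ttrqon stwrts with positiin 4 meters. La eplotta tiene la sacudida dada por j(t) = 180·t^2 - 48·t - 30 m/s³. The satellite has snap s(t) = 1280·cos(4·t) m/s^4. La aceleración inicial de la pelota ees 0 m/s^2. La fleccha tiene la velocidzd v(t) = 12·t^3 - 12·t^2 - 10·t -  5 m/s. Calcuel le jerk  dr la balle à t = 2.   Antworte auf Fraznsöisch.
En utilisant j(t) = 180·t^2 - 48·t - 30 et en substituant t = 2, nous trouvons j = 594.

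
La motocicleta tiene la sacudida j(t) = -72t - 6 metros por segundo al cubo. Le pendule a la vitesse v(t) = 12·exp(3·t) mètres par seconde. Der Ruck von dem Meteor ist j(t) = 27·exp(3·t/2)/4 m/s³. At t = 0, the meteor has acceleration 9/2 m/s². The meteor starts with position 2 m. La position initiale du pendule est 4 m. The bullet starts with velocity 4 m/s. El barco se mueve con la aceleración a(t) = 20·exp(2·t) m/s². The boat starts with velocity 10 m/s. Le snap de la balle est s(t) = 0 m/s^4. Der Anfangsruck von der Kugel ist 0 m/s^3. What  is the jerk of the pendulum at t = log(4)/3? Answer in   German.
Um dies zu lösen, müssen wir 2 Ableitungen unserer Gleichung für die Geschwindigkeit v(t) = 12·exp(3·t) nehmen. Mit d/dt von v(t) finden wir a(t) = 36·exp(3·t). Mit d/dt von a(t) finden wir j(t) = 108·exp(3·t). Aus der Gleichung für den Ruck j(t) = 108·exp(3·t), setzen wir t = log(4)/3 ein und erhalten j = 432.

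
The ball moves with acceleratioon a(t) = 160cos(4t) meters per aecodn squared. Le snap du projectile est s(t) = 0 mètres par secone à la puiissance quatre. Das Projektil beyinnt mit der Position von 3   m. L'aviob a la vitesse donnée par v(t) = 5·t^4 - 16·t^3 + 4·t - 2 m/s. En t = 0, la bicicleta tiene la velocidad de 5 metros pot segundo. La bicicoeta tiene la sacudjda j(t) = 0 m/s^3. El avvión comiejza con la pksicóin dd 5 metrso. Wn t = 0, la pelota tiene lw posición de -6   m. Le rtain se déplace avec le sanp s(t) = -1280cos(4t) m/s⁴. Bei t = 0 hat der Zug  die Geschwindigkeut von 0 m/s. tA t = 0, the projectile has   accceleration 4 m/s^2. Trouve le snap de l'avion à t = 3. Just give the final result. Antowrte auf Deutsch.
Bei t = 3, s = 264.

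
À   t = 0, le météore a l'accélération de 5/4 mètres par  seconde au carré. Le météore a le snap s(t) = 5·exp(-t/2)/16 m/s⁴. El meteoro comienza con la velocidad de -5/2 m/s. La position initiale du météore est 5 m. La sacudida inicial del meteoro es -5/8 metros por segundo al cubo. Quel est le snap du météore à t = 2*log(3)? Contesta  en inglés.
From the given snap equation s(t) = 5·exp(-t/2)/16, we substitute t = 2*log(3) to get s = 5/48.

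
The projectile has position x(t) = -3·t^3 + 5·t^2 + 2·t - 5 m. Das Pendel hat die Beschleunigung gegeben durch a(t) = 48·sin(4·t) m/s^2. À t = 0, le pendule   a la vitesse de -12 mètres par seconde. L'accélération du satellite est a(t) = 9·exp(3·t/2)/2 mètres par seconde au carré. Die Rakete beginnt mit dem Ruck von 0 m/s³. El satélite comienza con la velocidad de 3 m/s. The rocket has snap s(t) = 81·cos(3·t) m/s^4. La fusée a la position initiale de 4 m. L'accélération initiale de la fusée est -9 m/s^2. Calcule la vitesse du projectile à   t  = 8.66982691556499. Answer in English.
Starting from position x(t) = -3·t^3 + 5·t^2 + 2·t - 5, we take 1 derivative. Differentiating position, we get velocity: v(t) = -9·t^2 + 10·t + 2. We have velocity v(t) = -9·t^2 + 10·t + 2. Substituting t = 8.66982691556499: v(8.66982691556499) = -587.794819557046.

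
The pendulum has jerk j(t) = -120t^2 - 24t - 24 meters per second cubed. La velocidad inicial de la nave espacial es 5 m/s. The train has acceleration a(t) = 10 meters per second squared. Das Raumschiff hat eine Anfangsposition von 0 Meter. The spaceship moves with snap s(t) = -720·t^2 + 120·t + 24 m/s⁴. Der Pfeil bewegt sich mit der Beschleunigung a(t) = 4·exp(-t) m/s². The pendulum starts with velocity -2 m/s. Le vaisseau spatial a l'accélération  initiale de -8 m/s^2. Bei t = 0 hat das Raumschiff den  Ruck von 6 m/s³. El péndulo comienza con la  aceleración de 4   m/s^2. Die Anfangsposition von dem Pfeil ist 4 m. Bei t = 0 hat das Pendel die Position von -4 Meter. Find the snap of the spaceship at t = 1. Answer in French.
De l'équation du snap s(t) = -720·t^2 + 120·t + 24, nous substituons t = 1 pour obtenir s = -576.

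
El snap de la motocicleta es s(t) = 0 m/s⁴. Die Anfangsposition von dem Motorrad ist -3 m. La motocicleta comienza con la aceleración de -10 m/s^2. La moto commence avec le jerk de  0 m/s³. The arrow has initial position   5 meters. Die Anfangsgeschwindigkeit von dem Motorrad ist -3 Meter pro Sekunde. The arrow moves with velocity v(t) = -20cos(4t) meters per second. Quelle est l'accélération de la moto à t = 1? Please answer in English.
To find the answer, we compute 2 antiderivatives of s(t) = 0. Taking ∫s(t)dt and applying j(0) = 0, we find j(t) = 0. Taking ∫j(t)dt and applying a(0) = -10, we find a(t) = -10. Using a(t) = -10 and substituting t = 1, we find a = -10.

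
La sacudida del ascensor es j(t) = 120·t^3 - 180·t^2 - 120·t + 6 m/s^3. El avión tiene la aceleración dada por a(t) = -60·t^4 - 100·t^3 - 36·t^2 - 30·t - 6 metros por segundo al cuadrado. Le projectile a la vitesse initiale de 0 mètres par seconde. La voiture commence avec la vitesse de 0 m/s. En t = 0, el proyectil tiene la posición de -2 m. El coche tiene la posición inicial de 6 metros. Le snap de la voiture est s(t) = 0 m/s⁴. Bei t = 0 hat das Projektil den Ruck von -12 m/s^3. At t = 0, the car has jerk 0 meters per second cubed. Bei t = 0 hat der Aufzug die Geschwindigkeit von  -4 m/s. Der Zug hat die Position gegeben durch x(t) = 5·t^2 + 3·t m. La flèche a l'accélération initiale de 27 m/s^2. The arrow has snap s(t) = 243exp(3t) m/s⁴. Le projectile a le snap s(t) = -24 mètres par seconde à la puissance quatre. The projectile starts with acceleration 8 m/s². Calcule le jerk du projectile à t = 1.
Nous devons intégrer notre équation du snap s(t) = -24 1 fois. La primitive du snap, avec j(0) = -12, donne le jerk: j(t) = -24·t - 12. De l'équation du jerk j(t) = -24·t - 12, nous substituons t = 1 pour obtenir j = -36.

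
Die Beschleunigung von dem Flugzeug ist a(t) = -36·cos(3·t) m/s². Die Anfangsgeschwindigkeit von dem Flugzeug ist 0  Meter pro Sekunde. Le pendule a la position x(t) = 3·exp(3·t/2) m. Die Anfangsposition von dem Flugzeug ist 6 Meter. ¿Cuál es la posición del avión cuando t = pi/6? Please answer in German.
Ausgehend von der Beschleunigung a(t) = -36·cos(3·t), nehmen wir 2 Integrale. Das Integral von der Beschleunigung ist die Geschwindigkeit. Mit v(0) = 0 erhalten wir v(t) = -12·sin(3·t). Mit ∫v(t)dt und Anwendung von x(0) = 6, finden wir x(t) = 4·cos(3·t) + 2. Mit x(t) = 4·cos(3·t) + 2 und Einsetzen von t = pi/6, finden wir x = 2.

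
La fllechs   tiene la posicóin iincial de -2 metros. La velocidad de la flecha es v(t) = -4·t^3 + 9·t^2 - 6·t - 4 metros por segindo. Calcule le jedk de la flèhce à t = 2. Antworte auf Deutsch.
Um dies zu lösen, müssen wir 2 Ableitungen unserer Gleichung für die Geschwindigkeit v(t) = -4·t^3 + 9·t^2 - 6·t - 4 nehmen. Durch Ableiten von der Geschwindigkeit erhalten wir die Beschleunigung: a(t) = -12·t^2 + 18·t - 6. Die Ableitung von der Beschleunigung ergibt den Ruck: j(t) = 18 - 24·t. Mit j(t) = 18 - 24·t und Einsetzen von t = 2, finden wir j = -30.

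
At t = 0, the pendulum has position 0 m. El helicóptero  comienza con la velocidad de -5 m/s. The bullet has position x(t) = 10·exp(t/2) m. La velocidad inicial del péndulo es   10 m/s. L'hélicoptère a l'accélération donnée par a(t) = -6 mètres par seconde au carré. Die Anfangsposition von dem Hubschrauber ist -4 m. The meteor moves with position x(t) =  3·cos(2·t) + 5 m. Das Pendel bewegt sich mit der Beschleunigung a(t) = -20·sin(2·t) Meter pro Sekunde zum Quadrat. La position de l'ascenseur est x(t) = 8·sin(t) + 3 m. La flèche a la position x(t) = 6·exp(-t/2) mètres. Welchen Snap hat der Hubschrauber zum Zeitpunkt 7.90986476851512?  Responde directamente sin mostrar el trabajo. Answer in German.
Der Snap bei t = 7.90986476851512 ist s = 0.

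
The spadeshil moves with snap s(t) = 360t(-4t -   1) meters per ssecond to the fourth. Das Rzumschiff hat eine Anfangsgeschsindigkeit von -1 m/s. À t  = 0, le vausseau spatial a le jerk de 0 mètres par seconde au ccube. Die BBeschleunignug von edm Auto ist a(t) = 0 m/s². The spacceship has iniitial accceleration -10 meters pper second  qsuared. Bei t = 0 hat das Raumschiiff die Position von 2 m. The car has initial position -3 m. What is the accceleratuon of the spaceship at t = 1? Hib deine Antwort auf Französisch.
Pour résoudre ceci, nous devons prendre 2 primitives de notre équation du snap s(t) = 360·t·(-4·t - 1). En prenant ∫s(t)dt et en appliquant j(0) = 0, nous trouvons j(t) = t^2·(-480·t - 180). L'intégrale du jerk, avec a(0) = -10, donne l'accélération: a(t) = -120·t^4 - 60·t^3 - 10. En utilisant a(t) = -120·t^4 - 60·t^3 - 10 et en substituant t = 1, nous trouvons a = -190.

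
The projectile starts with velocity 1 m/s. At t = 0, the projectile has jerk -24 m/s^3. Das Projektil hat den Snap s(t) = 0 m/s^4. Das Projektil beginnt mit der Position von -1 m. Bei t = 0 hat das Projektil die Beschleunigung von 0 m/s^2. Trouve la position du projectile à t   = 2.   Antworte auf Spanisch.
Partiendo del snap s(t) = 0, tomamos 4 integrales. Tomando ∫s(t)dt y aplicando j(0) = -24, encontramos j(t) = -24. La integral de la sacudida, con a(0) = 0, da la aceleración: a(t) = -24·t. La antiderivada de la aceleración es la velocidad. Usando v(0) = 1, obtenemos v(t) = 1 - 12·t^2. La antiderivada de la velocidad es la posición. Usando x(0) = -1, obtenemos x(t) = -4·t^3 + t - 1. De la ecuación de la posición x(t) = -4·t^3 + t - 1, sustituimos t = 2 para obtener x = -31.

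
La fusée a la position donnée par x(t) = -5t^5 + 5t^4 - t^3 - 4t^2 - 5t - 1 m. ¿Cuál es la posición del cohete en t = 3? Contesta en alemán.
Mit x(t) = -5·t^5 + 5·t^4 - t^3 - 4·t^2 - 5·t - 1 und Einsetzen von t = 3, finden wir x = -889.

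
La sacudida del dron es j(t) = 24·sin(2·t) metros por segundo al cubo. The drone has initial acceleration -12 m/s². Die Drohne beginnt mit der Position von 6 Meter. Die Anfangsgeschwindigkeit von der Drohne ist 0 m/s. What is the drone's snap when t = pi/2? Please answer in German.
Um dies zu lösen, müssen wir 1 Ableitung unserer Gleichung für den Ruck j(t) = 24·sin(2·t) nehmen. Mit d/dt von j(t) finden wir s(t) = 48·cos(2·t). Mit s(t) = 48·cos(2·t) und Einsetzen von t = pi/2, finden wir s = -48.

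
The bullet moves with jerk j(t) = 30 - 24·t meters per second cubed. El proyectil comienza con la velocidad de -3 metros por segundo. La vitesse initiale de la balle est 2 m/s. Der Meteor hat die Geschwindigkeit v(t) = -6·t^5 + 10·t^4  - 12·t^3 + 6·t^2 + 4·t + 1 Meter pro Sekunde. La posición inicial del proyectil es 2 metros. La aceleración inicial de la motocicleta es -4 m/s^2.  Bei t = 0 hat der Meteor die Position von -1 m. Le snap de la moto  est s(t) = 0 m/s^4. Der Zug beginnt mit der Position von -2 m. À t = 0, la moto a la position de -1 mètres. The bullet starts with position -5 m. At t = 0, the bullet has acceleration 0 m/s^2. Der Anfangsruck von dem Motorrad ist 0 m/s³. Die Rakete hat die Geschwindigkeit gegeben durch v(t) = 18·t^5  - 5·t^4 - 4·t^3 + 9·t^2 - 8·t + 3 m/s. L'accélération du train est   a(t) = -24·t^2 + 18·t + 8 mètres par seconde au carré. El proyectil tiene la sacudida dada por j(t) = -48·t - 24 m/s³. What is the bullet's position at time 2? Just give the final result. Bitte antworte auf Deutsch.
Die Antwort ist 23.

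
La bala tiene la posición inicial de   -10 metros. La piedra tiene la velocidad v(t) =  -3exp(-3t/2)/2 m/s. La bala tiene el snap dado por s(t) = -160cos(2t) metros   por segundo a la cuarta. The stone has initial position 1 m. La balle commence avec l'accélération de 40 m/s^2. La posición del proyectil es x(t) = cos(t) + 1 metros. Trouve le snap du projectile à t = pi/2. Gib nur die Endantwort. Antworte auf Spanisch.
El snap en t = pi/2 es s = 0.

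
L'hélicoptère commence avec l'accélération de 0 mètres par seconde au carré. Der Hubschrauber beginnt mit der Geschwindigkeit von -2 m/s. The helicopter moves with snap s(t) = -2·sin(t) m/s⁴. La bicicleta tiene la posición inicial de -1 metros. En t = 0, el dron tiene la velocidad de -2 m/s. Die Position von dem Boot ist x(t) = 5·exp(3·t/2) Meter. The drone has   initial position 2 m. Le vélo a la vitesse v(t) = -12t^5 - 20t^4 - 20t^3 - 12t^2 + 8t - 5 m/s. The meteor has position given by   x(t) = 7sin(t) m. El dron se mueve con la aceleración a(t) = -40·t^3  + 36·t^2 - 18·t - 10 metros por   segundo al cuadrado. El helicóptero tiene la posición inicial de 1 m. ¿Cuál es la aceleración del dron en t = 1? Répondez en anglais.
From the given acceleration equation a(t) = -40·t^3 + 36·t^2 - 18·t - 10, we substitute t = 1 to get a = -32.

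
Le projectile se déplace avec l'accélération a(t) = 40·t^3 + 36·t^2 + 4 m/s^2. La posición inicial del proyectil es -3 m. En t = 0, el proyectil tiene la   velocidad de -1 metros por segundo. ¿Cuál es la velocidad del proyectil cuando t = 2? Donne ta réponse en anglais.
To find the answer, we compute 1 integral of a(t) = 40·t^3 + 36·t^2 + 4. The integral of acceleration, with v(0) = -1, gives velocity: v(t) = 10·t^4 + 12·t^3 + 4·t - 1. We have velocity v(t) = 10·t^4 + 12·t^3 + 4·t - 1. Substituting t = 2: v(2) = 263.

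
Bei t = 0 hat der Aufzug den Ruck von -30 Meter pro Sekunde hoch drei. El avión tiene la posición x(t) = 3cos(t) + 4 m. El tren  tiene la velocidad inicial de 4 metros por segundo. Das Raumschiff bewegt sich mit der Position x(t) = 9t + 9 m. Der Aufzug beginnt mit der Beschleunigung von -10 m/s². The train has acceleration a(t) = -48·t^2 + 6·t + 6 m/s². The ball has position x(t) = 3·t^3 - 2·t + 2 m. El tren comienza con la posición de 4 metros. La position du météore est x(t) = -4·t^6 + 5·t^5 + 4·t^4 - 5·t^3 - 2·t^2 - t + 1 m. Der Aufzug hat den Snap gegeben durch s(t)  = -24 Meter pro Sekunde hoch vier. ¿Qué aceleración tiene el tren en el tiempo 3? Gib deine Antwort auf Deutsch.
Mit a(t) = -48·t^2 + 6·t + 6 und Einsetzen von t = 3, finden wir a = -408.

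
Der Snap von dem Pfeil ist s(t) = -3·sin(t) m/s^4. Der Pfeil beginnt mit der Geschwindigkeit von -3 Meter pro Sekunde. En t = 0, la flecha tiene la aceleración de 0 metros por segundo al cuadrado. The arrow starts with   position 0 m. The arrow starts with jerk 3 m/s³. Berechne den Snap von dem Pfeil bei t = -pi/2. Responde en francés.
En utilisant s(t) = -3·sin(t) et en substituant t = -pi/2, nous trouvons s = 3.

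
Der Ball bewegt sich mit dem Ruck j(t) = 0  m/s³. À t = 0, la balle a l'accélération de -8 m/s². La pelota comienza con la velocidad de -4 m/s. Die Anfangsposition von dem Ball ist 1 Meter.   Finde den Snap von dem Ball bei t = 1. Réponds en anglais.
We must differentiate our jerk equation j(t) = 0 1 time. Differentiating jerk, we get snap: s(t) = 0. Using s(t) = 0 and substituting t = 1, we find s = 0.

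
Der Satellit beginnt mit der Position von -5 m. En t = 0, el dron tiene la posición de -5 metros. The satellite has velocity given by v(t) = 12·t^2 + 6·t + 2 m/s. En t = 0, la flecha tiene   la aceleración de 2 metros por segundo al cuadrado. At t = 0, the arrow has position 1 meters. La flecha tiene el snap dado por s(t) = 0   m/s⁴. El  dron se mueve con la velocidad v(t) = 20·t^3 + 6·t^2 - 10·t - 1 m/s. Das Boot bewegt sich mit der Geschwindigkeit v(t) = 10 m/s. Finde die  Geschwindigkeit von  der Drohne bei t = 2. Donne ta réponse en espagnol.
Tenemos la velocidad v(t) = 20·t^3 + 6·t^2 - 10·t - 1. Sustituyendo t = 2: v(2) = 163.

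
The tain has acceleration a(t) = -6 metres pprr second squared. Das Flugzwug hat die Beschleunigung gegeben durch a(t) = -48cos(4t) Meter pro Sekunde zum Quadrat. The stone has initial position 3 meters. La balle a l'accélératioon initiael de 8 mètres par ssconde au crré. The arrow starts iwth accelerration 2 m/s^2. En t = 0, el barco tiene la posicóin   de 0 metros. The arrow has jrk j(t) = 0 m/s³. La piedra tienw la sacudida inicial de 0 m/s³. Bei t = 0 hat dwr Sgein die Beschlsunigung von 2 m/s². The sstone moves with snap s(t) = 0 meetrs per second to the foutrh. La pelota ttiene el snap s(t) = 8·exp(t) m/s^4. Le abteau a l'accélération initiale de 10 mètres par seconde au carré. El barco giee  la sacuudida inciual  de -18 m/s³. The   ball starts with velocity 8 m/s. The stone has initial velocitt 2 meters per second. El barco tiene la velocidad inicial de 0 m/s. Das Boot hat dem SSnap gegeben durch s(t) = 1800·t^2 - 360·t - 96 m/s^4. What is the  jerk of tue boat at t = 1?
Starting from snap s(t) = 1800·t^2 - 360·t - 96, we take 1 integral. Integrating snap and using the initial condition j(0) = -18, we get j(t) = 600·t^3 - 180·t^2 - 96·t - 18. From the given jerk equation j(t) = 600·t^3 - 180·t^2 - 96·t - 18, we substitute t = 1 to get j = 306.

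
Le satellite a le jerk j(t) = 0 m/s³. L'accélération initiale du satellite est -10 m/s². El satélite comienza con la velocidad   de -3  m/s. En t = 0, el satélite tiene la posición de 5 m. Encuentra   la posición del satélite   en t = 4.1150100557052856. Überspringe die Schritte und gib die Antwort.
x(4.1150100557052856) = -92.0115689598939.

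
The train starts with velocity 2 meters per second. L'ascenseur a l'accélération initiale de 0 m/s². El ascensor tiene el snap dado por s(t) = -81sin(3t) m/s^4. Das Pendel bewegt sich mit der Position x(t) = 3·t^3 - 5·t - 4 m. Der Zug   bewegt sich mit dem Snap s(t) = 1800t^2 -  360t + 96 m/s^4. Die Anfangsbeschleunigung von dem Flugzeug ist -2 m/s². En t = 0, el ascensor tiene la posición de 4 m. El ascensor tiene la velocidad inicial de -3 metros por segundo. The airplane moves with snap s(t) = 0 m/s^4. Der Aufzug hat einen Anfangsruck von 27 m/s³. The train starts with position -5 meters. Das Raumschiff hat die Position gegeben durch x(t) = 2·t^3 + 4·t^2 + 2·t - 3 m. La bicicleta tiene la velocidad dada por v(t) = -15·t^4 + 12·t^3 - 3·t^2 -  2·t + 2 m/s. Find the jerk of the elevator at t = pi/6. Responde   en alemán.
Ausgehend von dem Snap s(t) = -81·sin(3·t), nehmen wir 1 Stammfunktion. Die Stammfunktion von dem Snap ist der Ruck. Mit j(0) = 27 erhalten wir j(t) = 27·cos(3·t). Aus der Gleichung für den Ruck j(t) = 27·cos(3·t), setzen wir t = pi/6 ein und erhalten j = 0.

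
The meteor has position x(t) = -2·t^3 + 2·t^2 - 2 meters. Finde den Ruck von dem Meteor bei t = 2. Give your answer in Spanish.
Para resolver esto, necesitamos tomar 3 derivadas de nuestra ecuación de la posición x(t) = -2·t^3 + 2·t^2 - 2. La derivada de la posición da la velocidad: v(t) = -6·t^2 + 4·t. Tomando d/dt de v(t), encontramos a(t) = 4 - 12·t. Derivando la aceleración, obtenemos la sacudida: j(t) = -12. De la ecuación de la sacudida j(t) = -12, sustituimos t = 2 para obtener j = -12.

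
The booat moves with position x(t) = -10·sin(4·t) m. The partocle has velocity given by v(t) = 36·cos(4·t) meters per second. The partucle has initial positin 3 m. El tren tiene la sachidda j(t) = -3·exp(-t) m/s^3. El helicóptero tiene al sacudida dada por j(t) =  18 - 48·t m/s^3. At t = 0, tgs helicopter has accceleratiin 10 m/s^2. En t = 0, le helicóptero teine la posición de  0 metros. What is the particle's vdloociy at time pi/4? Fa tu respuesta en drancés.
Nous avons la vitesse v(t) = 36·cos(4·t). En substituant t = pi/4: v(pi/4) = -36.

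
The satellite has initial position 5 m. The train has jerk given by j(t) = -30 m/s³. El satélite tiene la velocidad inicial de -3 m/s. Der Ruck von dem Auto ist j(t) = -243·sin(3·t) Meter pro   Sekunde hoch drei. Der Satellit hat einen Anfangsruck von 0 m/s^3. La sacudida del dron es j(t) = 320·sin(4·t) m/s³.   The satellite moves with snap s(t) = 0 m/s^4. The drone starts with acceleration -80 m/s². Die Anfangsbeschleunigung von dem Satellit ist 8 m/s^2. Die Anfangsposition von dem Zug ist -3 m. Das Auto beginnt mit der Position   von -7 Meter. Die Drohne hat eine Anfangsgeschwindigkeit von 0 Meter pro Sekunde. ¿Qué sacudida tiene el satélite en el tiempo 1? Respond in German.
Ausgehend von dem Snap s(t) = 0, nehmen wir 1 Stammfunktion. Die Stammfunktion von dem Snap ist der Ruck. Mit j(0) = 0 erhalten wir j(t) = 0. Aus der Gleichung für den Ruck j(t) = 0, setzen wir t = 1 ein und erhalten j = 0.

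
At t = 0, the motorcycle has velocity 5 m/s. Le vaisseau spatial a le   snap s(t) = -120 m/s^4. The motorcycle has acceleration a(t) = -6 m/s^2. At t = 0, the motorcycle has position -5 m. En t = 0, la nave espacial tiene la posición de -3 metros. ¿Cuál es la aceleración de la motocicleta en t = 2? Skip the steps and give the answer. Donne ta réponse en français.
À t = 2, a = -6.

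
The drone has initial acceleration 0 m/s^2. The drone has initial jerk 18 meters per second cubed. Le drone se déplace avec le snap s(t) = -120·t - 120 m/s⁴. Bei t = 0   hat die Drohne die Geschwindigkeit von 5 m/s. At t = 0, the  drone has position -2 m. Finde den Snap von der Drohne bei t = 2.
Aus der Gleichung für den Snap s(t) = -120·t - 120, setzen wir t = 2 ein und erhalten s = -360.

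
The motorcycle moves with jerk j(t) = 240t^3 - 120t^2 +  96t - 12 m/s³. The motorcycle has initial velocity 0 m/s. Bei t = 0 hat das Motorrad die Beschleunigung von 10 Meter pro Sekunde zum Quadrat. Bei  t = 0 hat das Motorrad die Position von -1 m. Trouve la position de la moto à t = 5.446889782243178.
Nous devons trouver l'intégrale de notre équation du jerk j(t) = 240·t^3 - 120·t^2 + 96·t - 12 3 fois. En intégrant le jerk et en utilisant la condition initiale a(0) = 10, nous obtenons a(t) = 60·t^4 - 40·t^3 + 48·t^2 - 12·t + 10. En prenant ∫a(t)dt et en appliquant v(0) = 0, nous trouvons v(t) = 2·t·(6·t^4 - 5·t^3 + 8·t^2 - 3·t + 5). L'intégrale de la vitesse est la position. En utilisant x(0) = -1, nous obtenons x(t) = 2·t^6 - 2·t^5 + 4·t^4 - 2·t^3 + 5·t^2 - 1. Nous avons la position x(t) = 2·t^6 - 2·t^5 + 4·t^4 - 2·t^3 + 5·t^2 - 1. En substituant t = 5.446889782243178: x(5.446889782243178) = 45986.2332713306.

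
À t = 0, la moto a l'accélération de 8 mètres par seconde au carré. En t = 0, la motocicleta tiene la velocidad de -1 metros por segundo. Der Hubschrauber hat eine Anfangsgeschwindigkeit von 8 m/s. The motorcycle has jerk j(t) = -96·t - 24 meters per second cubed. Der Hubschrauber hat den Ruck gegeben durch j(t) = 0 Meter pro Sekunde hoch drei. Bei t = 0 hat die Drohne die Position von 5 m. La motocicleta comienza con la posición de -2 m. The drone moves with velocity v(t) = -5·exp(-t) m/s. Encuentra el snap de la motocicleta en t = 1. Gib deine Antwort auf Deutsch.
Um dies zu lösen, müssen wir 1 Ableitung unserer Gleichung für den Ruck j(t) = -96·t - 24 nehmen. Durch Ableiten von dem Ruck erhalten wir den Snap: s(t) = -96. Wir haben den Snap s(t) = -96. Durch Einsetzen von t = 1: s(1) = -96.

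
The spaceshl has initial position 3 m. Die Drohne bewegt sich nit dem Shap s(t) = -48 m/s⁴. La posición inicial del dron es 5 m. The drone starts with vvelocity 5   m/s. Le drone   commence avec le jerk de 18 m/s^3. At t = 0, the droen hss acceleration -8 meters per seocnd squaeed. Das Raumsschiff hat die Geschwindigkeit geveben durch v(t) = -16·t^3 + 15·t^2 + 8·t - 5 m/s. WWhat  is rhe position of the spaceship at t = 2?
We need to integrate our velocity equation v(t) = -16·t^3 + 15·t^2 + 8·t - 5 1 time. Finding the antiderivative of v(t) and using x(0) = 3: x(t) = -4·t^4 + 5·t^3 + 4·t^2 - 5·t + 3. Using x(t) = -4·t^4 + 5·t^3 + 4·t^2 - 5·t + 3 and substituting t = 2, we find x = -15.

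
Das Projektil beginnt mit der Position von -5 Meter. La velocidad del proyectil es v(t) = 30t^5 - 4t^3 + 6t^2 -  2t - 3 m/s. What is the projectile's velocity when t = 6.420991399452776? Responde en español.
Usando v(t) = 30·t^5 - 4·t^3 + 6·t^2 - 2·t - 3 y sustituyendo t = 6.420991399452776, encontramos v = 326612.578166424.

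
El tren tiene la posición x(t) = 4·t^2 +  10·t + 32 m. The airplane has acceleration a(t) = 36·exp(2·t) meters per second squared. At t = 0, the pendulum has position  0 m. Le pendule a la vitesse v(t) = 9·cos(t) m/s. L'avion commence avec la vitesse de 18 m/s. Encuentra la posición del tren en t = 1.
Tenemos la posición x(t) = 4·t^2 + 10·t + 32. Sustituyendo t = 1: x(1) = 46.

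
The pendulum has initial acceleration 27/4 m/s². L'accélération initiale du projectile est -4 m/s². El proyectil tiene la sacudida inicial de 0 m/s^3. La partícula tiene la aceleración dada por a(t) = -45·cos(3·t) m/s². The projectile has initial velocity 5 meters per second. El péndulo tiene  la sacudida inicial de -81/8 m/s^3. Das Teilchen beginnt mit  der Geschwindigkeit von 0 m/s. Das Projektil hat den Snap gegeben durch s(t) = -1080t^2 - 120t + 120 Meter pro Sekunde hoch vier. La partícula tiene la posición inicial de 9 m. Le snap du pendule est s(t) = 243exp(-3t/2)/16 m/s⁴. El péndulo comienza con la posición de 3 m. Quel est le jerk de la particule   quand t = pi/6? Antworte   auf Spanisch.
Para resolver esto, necesitamos tomar 1 derivada de nuestra ecuación de la aceleración a(t) = -45·cos(3·t). Tomando d/dt de a(t), encontramos j(t) = 135·sin(3·t). Tenemos la sacudida j(t) = 135·sin(3·t). Sustituyendo t = pi/6: j(pi/6) = 135.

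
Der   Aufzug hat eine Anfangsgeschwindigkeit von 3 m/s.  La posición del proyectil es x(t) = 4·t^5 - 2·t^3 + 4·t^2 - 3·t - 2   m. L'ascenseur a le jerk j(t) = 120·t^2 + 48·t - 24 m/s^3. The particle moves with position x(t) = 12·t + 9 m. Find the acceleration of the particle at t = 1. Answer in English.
Starting from position x(t) = 12·t + 9, we take 2 derivatives. The derivative of position gives velocity: v(t) = 12. The derivative of velocity gives acceleration: a(t) = 0. We have acceleration a(t) = 0. Substituting t = 1: a(1) = 0.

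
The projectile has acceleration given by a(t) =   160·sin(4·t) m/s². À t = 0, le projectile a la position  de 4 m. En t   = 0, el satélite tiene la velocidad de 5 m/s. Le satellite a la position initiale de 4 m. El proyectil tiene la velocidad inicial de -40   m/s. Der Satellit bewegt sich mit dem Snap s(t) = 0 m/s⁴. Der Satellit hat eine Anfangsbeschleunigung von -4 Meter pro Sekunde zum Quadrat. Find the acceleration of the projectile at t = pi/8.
Using a(t) = 160·sin(4·t) and substituting t = pi/8, we find a = 160.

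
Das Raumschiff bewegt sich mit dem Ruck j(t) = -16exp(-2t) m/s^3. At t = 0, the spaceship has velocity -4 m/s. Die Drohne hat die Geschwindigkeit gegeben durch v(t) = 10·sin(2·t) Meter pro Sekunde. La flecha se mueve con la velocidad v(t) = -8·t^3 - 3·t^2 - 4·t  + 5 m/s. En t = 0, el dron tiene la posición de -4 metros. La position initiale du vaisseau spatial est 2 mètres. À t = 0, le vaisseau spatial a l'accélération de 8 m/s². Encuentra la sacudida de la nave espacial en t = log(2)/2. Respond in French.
Nous avons le jerk j(t) = -16·exp(-2·t). En substituant t = log(2)/2: j(log(2)/2) = -8.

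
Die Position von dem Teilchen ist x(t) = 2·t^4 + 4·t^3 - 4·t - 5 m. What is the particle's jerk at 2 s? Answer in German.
Wir müssen unsere Gleichung für die Position x(t) = 2·t^4 + 4·t^3 - 4·t - 5 3-mal ableiten. Die Ableitung von der Position ergibt die Geschwindigkeit: v(t) = 8·t^3 + 12·t^2 - 4. Die Ableitung von der Geschwindigkeit ergibt die Beschleunigung: a(t) = 24·t^2 + 24·t. Durch Ableiten von der Beschleunigung erhalten wir den Ruck: j(t) = 48·t + 24. Mit j(t) = 48·t + 24 und Einsetzen von t = 2, finden wir j = 120.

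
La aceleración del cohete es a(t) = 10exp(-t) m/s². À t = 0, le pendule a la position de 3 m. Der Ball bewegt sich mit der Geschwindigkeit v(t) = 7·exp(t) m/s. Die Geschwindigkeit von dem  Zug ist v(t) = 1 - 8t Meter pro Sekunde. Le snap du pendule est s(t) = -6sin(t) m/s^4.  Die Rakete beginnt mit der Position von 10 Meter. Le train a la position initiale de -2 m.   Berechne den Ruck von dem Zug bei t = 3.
Um dies zu lösen, müssen wir 2 Ableitungen unserer Gleichung für die Geschwindigkeit v(t) = 1 - 8·t nehmen. Durch Ableiten von der Geschwindigkeit erhalten wir die Beschleunigung: a(t) = -8. Mit d/dt von a(t) finden wir j(t) = 0. Mit j(t) = 0 und Einsetzen von t = 3, finden wir j = 0.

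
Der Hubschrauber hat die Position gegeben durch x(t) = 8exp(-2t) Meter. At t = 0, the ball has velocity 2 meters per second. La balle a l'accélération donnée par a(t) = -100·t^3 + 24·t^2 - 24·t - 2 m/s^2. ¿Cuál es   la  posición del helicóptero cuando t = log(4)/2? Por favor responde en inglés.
From the given position equation x(t) = 8·exp(-2·t), we substitute t = log(4)/2 to get x = 2.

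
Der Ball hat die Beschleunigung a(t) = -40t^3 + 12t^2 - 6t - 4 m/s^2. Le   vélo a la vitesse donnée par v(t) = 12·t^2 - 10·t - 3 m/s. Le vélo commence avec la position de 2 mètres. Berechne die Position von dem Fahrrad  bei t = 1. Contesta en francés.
Pour résoudre ceci, nous devons prendre 1 primitive de notre équation de la vitesse v(t) = 12·t^2 - 10·t - 3. L'intégrale de la vitesse est la position. En utilisant x(0) = 2, nous obtenons x(t) = 4·t^3 - 5·t^2 - 3·t + 2. En utilisant x(t) = 4·t^3 - 5·t^2 - 3·t + 2 et en substituant t = 1, nous trouvons x = -2.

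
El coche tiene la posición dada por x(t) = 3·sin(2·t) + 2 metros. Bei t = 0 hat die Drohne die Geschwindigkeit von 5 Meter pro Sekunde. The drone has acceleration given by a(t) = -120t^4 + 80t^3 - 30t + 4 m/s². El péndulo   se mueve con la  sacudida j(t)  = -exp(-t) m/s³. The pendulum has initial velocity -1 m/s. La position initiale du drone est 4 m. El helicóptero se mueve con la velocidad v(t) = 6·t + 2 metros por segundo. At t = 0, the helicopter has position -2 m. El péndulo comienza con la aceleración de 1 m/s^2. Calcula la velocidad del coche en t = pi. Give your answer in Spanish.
Partiendo de la posición x(t) = 3·sin(2·t) + 2, tomamos 1 derivada. La derivada de la posición da la velocidad: v(t) = 6·cos(2·t). Usando v(t) = 6·cos(2·t) y sustituyendo t = pi, encontramos v = 6.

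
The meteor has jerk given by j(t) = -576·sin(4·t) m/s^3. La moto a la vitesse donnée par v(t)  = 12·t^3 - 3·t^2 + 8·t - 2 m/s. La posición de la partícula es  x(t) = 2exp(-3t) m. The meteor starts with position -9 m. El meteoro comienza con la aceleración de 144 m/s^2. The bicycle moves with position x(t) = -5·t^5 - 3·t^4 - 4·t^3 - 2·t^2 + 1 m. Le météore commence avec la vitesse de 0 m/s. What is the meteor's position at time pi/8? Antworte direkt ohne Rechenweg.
x(pi/8) = 0.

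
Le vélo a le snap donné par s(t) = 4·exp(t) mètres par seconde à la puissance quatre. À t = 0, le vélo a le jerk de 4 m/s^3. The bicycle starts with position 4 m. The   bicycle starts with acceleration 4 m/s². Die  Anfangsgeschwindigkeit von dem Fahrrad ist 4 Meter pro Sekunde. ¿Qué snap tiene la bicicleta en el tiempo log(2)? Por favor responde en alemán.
Mit s(t) = 4·exp(t) und Einsetzen von t = log(2), finden wir s = 8.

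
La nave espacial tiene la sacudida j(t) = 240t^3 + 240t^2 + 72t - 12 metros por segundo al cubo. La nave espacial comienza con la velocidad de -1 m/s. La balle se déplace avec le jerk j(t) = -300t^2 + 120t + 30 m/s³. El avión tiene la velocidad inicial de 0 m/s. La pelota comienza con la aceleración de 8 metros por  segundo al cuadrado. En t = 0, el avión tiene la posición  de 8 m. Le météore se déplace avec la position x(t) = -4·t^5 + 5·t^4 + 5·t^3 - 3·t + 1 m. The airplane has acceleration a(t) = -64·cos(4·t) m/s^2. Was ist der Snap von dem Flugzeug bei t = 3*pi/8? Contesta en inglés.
We must differentiate our acceleration equation a(t) = -64·cos(4·t) 2 times. Differentiating acceleration, we get jerk: j(t) = 256·sin(4·t). Taking d/dt of j(t), we find s(t) = 1024·cos(4·t). We have snap s(t) = 1024·cos(4·t). Substituting t = 3*pi/8: s(3*pi/8) = 0.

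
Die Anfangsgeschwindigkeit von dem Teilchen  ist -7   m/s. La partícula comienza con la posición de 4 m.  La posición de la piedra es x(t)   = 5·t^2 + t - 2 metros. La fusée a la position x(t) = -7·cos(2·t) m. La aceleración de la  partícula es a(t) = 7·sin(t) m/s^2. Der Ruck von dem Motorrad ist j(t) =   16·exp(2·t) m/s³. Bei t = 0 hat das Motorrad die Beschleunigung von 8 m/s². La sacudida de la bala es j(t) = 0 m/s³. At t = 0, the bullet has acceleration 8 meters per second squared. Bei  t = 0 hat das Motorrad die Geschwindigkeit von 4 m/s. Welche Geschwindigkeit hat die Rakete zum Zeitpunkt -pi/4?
Ausgehend von der Position x(t) = -7·cos(2·t), nehmen wir 1 Ableitung. Die Ableitung von der Position ergibt die Geschwindigkeit: v(t) = 14·sin(2·t). Aus der Gleichung für die Geschwindigkeit v(t) = 14·sin(2·t), setzen wir t = -pi/4 ein und erhalten v = -14.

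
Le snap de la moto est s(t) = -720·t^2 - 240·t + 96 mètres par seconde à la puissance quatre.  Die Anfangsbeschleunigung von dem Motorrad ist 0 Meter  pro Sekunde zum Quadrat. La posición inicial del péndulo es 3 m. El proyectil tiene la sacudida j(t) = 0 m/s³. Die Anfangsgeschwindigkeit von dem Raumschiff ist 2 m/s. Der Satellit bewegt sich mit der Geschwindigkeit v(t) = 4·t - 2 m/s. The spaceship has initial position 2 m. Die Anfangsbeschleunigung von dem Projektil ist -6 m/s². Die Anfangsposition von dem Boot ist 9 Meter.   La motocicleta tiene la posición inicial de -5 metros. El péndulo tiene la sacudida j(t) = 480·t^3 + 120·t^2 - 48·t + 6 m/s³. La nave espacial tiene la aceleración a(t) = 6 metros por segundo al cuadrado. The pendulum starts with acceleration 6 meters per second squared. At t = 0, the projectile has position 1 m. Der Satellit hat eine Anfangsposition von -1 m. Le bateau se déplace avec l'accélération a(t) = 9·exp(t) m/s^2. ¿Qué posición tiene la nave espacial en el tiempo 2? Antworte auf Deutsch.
Wir müssen unsere Gleichung für die Beschleunigung a(t) = 6 2-mal integrieren. Die Stammfunktion von der Beschleunigung, mit v(0) = 2, ergibt die Geschwindigkeit: v(t) = 6·t + 2. Die Stammfunktion von der Geschwindigkeit ist die Position. Mit x(0) = 2 erhalten wir x(t) = 3·t^2 + 2·t + 2. Mit x(t) = 3·t^2 + 2·t + 2 und Einsetzen von t = 2, finden wir x = 18.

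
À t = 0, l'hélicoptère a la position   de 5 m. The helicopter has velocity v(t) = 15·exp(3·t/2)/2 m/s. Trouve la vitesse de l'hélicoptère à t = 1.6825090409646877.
En utilisant v(t) = 15·exp(3·t/2)/2 et en substituant t = 1.6825090409646877, nous trouvons v = 93.5659543734386.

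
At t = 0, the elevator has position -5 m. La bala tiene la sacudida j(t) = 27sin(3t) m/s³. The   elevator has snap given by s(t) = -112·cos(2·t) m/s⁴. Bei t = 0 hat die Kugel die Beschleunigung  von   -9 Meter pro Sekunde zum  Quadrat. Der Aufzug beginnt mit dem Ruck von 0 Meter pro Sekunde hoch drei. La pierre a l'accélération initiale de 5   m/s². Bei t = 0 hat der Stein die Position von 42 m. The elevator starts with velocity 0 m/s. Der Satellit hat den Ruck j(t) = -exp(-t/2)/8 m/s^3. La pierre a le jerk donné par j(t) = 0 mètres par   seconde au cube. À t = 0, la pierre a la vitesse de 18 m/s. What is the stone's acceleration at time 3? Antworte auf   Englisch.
To solve this, we need to take 1 antiderivative of our jerk equation j(t) = 0. Finding the antiderivative of j(t) and using a(0) = 5: a(t) = 5. We have acceleration a(t) = 5. Substituting t = 3: a(3) = 5.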